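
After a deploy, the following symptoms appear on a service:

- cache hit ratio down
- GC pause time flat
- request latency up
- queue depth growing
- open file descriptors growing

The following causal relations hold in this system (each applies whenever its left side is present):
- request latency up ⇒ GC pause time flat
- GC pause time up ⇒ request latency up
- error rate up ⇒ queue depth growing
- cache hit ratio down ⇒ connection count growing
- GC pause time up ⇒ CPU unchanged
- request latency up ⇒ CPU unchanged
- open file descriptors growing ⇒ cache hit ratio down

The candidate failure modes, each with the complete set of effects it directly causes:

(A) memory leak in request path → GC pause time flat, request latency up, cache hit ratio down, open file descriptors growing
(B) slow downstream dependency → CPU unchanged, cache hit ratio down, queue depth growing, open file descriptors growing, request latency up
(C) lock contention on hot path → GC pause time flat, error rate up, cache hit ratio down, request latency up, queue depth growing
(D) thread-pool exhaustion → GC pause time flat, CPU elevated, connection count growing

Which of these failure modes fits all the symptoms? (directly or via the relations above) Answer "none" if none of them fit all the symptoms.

Per-candidate check:
(A) memory leak in request path — does not account for queue depth growing
(B) slow downstream dependency — accounts for every observation (GC pause time flat by request latency up → GC pause time flat)
(C) lock contention on hot path — does not account for open file descriptors growing
(D) thread-pool exhaustion — cache hit ratio down -; GC pause time flat +; request latency up -; queue depth growing -; open file descriptors growing -
Only (B) is consistent with every observation.

B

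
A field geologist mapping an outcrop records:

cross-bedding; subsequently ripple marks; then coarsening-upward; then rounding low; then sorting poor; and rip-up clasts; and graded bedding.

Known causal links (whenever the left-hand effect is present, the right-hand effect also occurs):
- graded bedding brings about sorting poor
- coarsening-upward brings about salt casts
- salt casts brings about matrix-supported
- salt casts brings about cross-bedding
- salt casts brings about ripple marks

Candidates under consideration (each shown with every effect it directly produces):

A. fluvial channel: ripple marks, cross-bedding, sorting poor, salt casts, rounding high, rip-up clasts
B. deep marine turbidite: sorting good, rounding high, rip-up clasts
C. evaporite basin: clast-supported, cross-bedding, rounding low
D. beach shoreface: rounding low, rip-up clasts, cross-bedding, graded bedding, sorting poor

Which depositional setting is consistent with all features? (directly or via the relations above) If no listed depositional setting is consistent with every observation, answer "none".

Testing each hypothesis:
(A) fluvial channel — cross-bedding yes; ripple marks yes; coarsening-upward NO; rounding low NO; sorting poor yes; rip-up clasts yes; graded bedding NO
(B) deep marine turbidite — fails on cross-bedding, ripple marks, coarsening-upward, rounding low, sorting poor, graded bedding (predicts rounding high, not rounding low; predicts sorting good, not sorting poor)
(C) evaporite basin — cross-bedding yes; ripple marks NO; coarsening-upward NO; rounding low yes; sorting poor NO; rip-up clasts NO; graded bedding NO
(D) beach shoreface — does not account for ripple marks, coarsening-upward
Every candidate fails on at least one observation.

none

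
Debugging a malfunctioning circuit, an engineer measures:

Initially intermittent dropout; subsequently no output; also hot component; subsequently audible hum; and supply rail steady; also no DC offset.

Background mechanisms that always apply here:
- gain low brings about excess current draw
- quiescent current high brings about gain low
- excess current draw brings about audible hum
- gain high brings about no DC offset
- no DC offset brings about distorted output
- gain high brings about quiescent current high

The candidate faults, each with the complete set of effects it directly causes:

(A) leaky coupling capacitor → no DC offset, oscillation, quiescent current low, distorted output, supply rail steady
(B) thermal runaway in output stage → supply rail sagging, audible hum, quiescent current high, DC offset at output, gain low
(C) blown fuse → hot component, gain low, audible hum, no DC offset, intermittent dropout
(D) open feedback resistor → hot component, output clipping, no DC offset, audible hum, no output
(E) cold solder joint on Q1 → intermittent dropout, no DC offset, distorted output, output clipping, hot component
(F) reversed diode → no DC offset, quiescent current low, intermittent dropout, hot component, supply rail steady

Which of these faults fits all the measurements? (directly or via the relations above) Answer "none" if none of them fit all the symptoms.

none

For each candidate, compare predicted effects to what was observed:
(A) leaky coupling capacitor — does not account for intermittent dropout, no output, hot component, audible hum
(B) thermal runaway in output stage — fails on intermittent dropout, no output, hot component, supply rail steady, no DC offset (predicts supply rail sagging, not supply rail steady; predicts DC offset at output, not no DC offset)
(C) blown fuse — does not account for no output, supply rail steady
(D) open feedback resistor — does not account for intermittent dropout, supply rail steady
(E) cold solder joint on Q1 — intermittent dropout ✓; no output ✗; hot component ✓; audible hum ✗; supply rail steady ✗; no DC offset ✓
(F) reversed diode — intermittent dropout ✓; no output ✗; hot component ✓; audible hum ✗; supply rail steady ✓; no DC offset ✓
None of the listed candidates fits everything.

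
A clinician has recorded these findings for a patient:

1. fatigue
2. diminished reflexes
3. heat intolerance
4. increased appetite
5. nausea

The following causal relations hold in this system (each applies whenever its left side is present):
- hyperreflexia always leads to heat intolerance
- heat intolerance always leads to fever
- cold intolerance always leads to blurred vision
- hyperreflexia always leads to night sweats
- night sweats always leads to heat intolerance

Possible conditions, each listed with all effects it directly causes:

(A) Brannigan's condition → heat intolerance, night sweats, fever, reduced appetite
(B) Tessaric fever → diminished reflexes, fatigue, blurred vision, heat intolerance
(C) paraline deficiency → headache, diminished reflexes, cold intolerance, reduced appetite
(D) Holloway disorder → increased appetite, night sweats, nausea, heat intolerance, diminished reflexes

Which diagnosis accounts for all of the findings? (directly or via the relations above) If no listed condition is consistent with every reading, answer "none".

none

Testing each hypothesis:
(A) Brannigan's condition — fails on fatigue, diminished reflexes, increased appetite, nausea (predicts reduced appetite, not increased appetite)
(B) Tessaric fever — does not account for increased appetite, nausea
(C) paraline deficiency — fails on fatigue, heat intolerance, increased appetite, nausea (predicts cold intolerance, not heat intolerance; predicts reduced appetite, not increased appetite)
(D) Holloway disorder — does not account for fatigue
Every candidate fails on at least one observation.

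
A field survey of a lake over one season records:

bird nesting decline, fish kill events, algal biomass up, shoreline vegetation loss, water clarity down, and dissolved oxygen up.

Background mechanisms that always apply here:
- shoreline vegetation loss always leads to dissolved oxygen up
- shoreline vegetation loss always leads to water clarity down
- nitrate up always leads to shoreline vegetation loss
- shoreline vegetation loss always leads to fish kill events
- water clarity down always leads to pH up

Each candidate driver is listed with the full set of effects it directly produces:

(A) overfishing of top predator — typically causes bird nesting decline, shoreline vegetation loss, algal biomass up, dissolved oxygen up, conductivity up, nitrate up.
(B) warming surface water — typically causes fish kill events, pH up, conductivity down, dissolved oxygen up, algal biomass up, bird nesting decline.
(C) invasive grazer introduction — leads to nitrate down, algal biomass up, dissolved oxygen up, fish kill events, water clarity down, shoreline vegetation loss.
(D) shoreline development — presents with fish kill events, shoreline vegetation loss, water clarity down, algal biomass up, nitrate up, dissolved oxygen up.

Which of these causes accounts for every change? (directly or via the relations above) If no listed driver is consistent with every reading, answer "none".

Per-candidate check:
(A) overfishing of top predator — bird nesting decline match; fish kill events match (by shoreline vegetation loss → fish kill events); algal biomass up match; shoreline vegetation loss match; water clarity down match (by shoreline vegetation loss → water clarity down); dissolved oxygen up match
(B) warming surface water — does not account for shoreline vegetation loss, water clarity down
(C) invasive grazer introduction — does not account for bird nesting decline
(D) shoreline development — bird nesting decline miss; fish kill events match; algal biomass up match; shoreline vegetation loss match; water clarity down match; dissolved oxygen up match
(A) alone accounts for all the evidence.

A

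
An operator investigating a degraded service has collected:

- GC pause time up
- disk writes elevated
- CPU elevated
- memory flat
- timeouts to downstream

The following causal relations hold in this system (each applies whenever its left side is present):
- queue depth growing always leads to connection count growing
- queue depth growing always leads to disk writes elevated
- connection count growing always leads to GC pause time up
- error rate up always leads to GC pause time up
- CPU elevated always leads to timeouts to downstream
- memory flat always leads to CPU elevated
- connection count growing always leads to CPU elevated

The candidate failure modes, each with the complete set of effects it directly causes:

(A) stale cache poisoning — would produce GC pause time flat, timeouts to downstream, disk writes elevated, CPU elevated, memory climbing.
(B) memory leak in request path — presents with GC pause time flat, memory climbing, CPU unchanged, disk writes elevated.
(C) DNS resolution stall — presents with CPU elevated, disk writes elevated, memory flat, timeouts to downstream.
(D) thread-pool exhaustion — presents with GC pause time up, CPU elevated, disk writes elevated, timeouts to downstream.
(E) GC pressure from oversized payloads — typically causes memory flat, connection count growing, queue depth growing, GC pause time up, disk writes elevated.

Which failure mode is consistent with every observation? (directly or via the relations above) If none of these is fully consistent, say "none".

E

For each candidate, compare predicted effects to what was observed:
(A) stale cache poisoning — GC pause time up -; disk writes elevated +; CPU elevated +; memory flat -; timeouts to downstream +
(B) memory leak in request path — GC pause time up -; disk writes elevated +; CPU elevated -; memory flat -; timeouts to downstream -
(C) DNS resolution stall — GC pause time up -; disk writes elevated +; CPU elevated +; memory flat +; timeouts to downstream +
(D) thread-pool exhaustion — GC pause time up +; disk writes elevated +; CPU elevated +; memory flat -; timeouts to downstream +
(E) GC pressure from oversized payloads — GC pause time up +; disk writes elevated +; CPU elevated + (by connection count growing → CPU elevated); memory flat +; timeouts to downstream + (by connection count growing → CPU elevated → timeouts to downstream)
Only (E) is consistent with every observation.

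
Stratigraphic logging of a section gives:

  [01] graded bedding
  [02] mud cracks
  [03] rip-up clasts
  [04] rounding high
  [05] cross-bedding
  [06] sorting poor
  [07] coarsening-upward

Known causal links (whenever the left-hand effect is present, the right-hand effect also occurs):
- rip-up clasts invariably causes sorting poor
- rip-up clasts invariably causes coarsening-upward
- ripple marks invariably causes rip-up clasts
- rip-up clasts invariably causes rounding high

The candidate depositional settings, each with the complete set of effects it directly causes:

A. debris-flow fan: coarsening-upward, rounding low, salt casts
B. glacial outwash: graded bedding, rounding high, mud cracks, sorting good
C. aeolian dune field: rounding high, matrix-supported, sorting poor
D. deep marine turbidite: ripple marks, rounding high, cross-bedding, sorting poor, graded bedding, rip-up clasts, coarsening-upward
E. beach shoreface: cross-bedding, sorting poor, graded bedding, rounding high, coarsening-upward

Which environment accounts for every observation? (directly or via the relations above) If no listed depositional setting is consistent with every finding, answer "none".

none

Per-candidate check:
(A) debris-flow fan — fails on graded bedding, mud cracks, rip-up clasts, rounding high, cross-bedding, sorting poor (predicts rounding low, not rounding high)
(B) glacial outwash — graded bedding yes; mud cracks yes; rip-up clasts NO; rounding high yes; cross-bedding NO; sorting poor NO; coarsening-upward NO
(C) aeolian dune field — graded bedding NO; mud cracks NO; rip-up clasts NO; rounding high yes; cross-bedding NO; sorting poor yes; coarsening-upward NO
(D) deep marine turbidite — graded bedding yes; mud cracks NO; rip-up clasts yes; rounding high yes; cross-bedding yes; sorting poor yes; coarsening-upward yes
(E) beach shoreface — does not account for mud cracks, rip-up clasts
No candidate is consistent with all observations.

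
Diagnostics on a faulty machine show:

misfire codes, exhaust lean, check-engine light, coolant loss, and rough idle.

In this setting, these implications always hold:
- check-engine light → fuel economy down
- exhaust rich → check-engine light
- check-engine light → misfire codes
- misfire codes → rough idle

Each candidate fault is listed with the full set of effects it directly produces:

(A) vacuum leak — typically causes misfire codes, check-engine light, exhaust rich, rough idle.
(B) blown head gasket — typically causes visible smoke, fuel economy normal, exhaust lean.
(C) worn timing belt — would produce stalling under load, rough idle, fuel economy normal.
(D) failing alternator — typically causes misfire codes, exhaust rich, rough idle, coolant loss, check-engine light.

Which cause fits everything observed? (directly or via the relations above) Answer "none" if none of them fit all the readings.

none

For each candidate, compare predicted effects to what was observed:
(A) vacuum leak — misfire codes +; exhaust lean -; check-engine light +; coolant loss -; rough idle +
(B) blown head gasket — does not account for misfire codes, check-engine light, coolant loss, rough idle
(C) worn timing belt — misfire codes -; exhaust lean -; check-engine light -; coolant loss -; rough idle +
(D) failing alternator — fails on exhaust lean (predicts exhaust rich, not exhaust lean)
Every candidate fails on at least one observation.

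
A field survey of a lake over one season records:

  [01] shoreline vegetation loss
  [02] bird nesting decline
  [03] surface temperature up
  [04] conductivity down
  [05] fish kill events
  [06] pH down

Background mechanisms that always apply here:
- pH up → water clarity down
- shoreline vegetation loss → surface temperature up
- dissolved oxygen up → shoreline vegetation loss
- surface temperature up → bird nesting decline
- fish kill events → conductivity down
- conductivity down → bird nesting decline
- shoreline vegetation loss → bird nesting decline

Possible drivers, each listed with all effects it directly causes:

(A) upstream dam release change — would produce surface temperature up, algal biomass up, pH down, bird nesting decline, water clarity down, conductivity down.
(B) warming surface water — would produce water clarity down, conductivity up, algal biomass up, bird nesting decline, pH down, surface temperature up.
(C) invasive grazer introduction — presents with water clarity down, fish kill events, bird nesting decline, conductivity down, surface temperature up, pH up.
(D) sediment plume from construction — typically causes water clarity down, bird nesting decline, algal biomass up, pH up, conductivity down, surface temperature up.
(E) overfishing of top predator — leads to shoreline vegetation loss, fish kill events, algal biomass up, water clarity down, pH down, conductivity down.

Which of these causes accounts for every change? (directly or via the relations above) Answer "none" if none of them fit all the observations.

Checking each candidate against the observations:
(A) upstream dam release change — does not account for shoreline vegetation loss, fish kill events
(B) warming surface water — shoreline vegetation loss ✗; bird nesting decline ✓; surface temperature up ✓; conductivity down ✗; fish kill events ✗; pH down ✓
(C) invasive grazer introduction — fails on shoreline vegetation loss, pH down (predicts pH up, not pH down)
(D) sediment plume from construction — fails on shoreline vegetation loss, fish kill events, pH down (predicts pH up, not pH down)
(E) overfishing of top predator — shoreline vegetation loss ✓; bird nesting decline ✓ (through shoreline vegetation loss → bird nesting decline); surface temperature up ✓ (through shoreline vegetation loss → surface temperature up); conductivity down ✓; fish kill events ✓; pH down ✓
(E) is the only candidate with no mismatches.

E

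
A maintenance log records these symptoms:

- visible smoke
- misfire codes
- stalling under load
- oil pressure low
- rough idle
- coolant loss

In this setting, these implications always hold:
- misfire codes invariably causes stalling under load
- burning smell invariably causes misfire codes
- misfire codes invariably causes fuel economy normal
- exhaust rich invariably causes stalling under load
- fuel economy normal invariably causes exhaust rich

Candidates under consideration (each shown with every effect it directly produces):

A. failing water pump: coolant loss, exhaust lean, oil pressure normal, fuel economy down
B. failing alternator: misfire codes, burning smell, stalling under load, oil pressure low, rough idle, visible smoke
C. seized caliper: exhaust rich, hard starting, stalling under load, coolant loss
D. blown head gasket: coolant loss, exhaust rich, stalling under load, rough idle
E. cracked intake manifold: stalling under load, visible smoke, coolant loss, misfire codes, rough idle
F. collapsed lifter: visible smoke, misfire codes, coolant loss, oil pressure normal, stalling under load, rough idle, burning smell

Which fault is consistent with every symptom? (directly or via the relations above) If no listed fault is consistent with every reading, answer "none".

For each candidate, compare predicted effects to what was observed:
(A) failing water pump — visible smoke -; misfire codes -; stalling under load -; oil pressure low -; rough idle -; coolant loss +
(B) failing alternator — visible smoke +; misfire codes +; stalling under load +; oil pressure low +; rough idle +; coolant loss -
(C) seized caliper — does not account for visible smoke, misfire codes, oil pressure low, rough idle
(D) blown head gasket — does not account for visible smoke, misfire codes, oil pressure low
(E) cracked intake manifold — visible smoke +; misfire codes +; stalling under load +; oil pressure low -; rough idle +; coolant loss +
(F) collapsed lifter — fails on oil pressure low (predicts oil pressure normal, not oil pressure low)
None of the listed candidates fits everything.

none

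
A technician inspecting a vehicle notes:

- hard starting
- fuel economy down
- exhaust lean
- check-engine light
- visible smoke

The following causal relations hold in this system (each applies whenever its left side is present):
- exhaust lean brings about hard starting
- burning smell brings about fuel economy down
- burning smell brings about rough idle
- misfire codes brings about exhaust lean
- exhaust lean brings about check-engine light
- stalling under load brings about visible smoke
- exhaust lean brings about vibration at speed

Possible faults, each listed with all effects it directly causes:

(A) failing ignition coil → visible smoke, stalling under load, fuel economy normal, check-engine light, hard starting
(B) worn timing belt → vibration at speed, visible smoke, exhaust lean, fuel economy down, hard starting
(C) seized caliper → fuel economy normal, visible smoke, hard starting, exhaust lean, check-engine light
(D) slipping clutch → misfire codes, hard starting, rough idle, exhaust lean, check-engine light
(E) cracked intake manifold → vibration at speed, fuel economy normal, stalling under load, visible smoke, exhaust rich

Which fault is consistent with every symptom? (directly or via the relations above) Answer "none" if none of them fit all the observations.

B

For each candidate, compare predicted effects to what was observed:
(A) failing ignition coil — hard starting yes; fuel economy down NO; exhaust lean NO; check-engine light yes; visible smoke yes
(B) worn timing belt — accounts for every observation (check-engine light via exhaust lean → check-engine light)
(C) seized caliper — hard starting yes; fuel economy down NO; exhaust lean yes; check-engine light yes; visible smoke yes
(D) slipping clutch — hard starting yes; fuel economy down NO; exhaust lean yes; check-engine light yes; visible smoke NO
(E) cracked intake manifold — hard starting NO; fuel economy down NO; exhaust lean NO; check-engine light NO; visible smoke yes
(B) is the only candidate with no mismatches.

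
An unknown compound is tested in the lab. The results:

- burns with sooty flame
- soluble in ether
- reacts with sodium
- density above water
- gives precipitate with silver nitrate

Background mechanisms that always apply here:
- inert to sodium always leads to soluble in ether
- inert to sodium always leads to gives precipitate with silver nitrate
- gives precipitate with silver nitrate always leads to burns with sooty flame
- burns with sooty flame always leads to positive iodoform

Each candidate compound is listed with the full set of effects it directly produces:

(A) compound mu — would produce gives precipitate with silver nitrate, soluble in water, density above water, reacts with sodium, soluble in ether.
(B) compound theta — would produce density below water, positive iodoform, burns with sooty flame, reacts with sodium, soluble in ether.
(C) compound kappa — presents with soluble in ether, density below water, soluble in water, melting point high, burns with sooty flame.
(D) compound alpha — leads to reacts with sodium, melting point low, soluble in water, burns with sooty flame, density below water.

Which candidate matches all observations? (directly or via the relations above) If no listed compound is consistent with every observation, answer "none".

A

Checking each candidate against the observations:
(A) compound mu — burns with sooty flame + (via gives precipitate with silver nitrate → burns with sooty flame); soluble in ether +; reacts with sodium +; density above water +; gives precipitate with silver nitrate +
(B) compound theta — fails on density above water, gives precipitate with silver nitrate (predicts density below water, not density above water)
(C) compound kappa — fails on reacts with sodium, density above water, gives precipitate with silver nitrate (predicts density below water, not density above water)
(D) compound alpha — fails on soluble in ether, density above water, gives precipitate with silver nitrate (predicts density below water, not density above water)
(A) is the only candidate with no mismatches.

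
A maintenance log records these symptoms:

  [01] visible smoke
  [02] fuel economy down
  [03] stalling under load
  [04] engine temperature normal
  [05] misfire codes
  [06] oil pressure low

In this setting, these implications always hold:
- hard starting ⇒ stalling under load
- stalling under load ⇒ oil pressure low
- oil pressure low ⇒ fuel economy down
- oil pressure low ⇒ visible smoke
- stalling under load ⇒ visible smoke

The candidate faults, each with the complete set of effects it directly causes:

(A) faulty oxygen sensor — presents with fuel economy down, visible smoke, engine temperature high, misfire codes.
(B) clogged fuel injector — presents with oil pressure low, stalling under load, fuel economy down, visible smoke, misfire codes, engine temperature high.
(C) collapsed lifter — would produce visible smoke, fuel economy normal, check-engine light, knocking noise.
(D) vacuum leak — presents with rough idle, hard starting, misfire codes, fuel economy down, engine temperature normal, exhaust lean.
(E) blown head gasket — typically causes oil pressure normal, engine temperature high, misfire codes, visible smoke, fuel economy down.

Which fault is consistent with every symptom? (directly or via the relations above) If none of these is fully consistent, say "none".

D

For each candidate, compare predicted effects to what was observed:
(A) faulty oxygen sensor — visible smoke match; fuel economy down match; stalling under load miss; engine temperature normal miss; misfire codes match; oil pressure low miss
(B) clogged fuel injector — visible smoke match; fuel economy down match; stalling under load match; engine temperature normal miss; misfire codes match; oil pressure low match
(C) collapsed lifter — visible smoke match; fuel economy down miss; stalling under load miss; engine temperature normal miss; misfire codes miss; oil pressure low miss
(D) vacuum leak — accounts for every observation (visible smoke via hard starting → stalling under load → visible smoke)
(E) blown head gasket — visible smoke match; fuel economy down match; stalling under load miss; engine temperature normal miss; misfire codes match; oil pressure low miss
(D) alone accounts for all the evidence.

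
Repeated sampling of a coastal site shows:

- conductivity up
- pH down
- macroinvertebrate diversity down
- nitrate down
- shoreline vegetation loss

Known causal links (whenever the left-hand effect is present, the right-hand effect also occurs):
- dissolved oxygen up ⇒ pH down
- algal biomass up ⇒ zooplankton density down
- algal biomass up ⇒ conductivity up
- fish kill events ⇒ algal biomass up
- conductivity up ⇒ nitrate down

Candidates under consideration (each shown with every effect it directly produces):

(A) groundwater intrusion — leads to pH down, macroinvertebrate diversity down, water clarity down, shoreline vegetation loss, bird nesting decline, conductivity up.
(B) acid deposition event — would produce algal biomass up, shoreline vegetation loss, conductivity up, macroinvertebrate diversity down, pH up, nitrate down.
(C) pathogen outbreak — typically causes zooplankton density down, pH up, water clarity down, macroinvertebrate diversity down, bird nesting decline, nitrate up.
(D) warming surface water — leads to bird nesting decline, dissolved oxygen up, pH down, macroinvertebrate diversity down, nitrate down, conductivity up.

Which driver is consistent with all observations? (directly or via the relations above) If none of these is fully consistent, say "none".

A

Checking each candidate against the observations:
(A) groundwater intrusion — accounts for every observation (nitrate down via conductivity up → nitrate down)
(B) acid deposition event — fails on pH down (predicts pH up, not pH down)
(C) pathogen outbreak — fails on conductivity up, pH down, nitrate down, shoreline vegetation loss (predicts pH up, not pH down; predicts nitrate up, not nitrate down)
(D) warming surface water — does not account for shoreline vegetation loss
Only (A) is consistent with every observation.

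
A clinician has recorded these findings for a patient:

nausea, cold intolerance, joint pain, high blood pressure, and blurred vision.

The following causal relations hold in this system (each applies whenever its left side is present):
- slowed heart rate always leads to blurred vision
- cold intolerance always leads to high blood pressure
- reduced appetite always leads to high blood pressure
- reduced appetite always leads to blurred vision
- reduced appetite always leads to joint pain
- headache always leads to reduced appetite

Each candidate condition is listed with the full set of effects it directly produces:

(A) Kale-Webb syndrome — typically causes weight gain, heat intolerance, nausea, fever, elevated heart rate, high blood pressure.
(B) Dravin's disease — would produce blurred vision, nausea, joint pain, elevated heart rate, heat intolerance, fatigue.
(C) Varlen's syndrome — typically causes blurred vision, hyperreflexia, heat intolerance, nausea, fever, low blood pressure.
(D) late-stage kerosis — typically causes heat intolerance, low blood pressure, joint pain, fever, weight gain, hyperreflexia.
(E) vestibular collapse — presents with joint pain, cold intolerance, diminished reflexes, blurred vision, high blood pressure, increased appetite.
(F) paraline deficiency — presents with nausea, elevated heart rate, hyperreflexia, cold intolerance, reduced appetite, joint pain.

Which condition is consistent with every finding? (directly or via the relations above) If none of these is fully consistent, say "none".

Testing each hypothesis:
(A) Kale-Webb syndrome — nausea match; cold intolerance miss; joint pain miss; high blood pressure match; blurred vision miss
(B) Dravin's disease — fails on cold intolerance, high blood pressure (predicts heat intolerance, not cold intolerance)
(C) Varlen's syndrome — fails on cold intolerance, joint pain, high blood pressure (predicts heat intolerance, not cold intolerance; predicts low blood pressure, not high blood pressure)
(D) late-stage kerosis — nausea miss; cold intolerance miss; joint pain match; high blood pressure miss; blurred vision miss
(E) vestibular collapse — does not account for nausea
(F) paraline deficiency — nausea match; cold intolerance match; joint pain match; high blood pressure match (by reduced appetite → high blood pressure); blurred vision match (by reduced appetite → blurred vision)
Only (F) is consistent with every observation.

F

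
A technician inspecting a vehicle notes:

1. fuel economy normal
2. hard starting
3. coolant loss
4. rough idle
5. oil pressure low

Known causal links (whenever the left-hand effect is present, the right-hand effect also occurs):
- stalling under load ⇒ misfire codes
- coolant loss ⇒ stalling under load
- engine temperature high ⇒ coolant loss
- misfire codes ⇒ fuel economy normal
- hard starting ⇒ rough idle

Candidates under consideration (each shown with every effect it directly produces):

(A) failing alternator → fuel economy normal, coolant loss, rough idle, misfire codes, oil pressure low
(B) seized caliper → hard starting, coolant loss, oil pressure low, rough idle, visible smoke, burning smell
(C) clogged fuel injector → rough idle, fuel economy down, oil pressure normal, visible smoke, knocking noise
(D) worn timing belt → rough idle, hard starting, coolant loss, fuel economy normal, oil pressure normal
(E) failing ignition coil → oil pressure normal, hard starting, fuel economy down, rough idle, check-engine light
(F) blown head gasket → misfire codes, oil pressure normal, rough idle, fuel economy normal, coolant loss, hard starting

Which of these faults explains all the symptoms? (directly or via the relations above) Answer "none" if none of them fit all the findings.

Testing each hypothesis:
(A) failing alternator — fuel economy normal yes; hard starting NO; coolant loss yes; rough idle yes; oil pressure low yes
(B) seized caliper — fuel economy normal yes (via coolant loss → stalling under load → misfire codes → fuel economy normal); hard starting yes; coolant loss yes; rough idle yes; oil pressure low yes
(C) clogged fuel injector — fails on fuel economy normal, hard starting, coolant loss, oil pressure low (predicts fuel economy down, not fuel economy normal; predicts oil pressure normal, not oil pressure low)
(D) worn timing belt — fuel economy normal yes; hard starting yes; coolant loss yes; rough idle yes; oil pressure low NO
(E) failing ignition coil — fuel economy normal NO; hard starting yes; coolant loss NO; rough idle yes; oil pressure low NO
(F) blown head gasket — fuel economy normal yes; hard starting yes; coolant loss yes; rough idle yes; oil pressure low NO
(B) alone accounts for all the evidence.

B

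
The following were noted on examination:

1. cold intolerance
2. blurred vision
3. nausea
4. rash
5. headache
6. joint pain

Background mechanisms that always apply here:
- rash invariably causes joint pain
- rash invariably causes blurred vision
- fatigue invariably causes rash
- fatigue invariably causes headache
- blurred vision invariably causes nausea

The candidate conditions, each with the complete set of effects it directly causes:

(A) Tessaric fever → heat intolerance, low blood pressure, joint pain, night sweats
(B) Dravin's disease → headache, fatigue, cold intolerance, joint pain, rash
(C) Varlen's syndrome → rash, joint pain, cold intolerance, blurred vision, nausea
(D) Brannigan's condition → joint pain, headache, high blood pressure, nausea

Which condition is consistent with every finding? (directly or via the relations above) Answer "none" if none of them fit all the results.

Per-candidate check:
(A) Tessaric fever — fails on cold intolerance, blurred vision, nausea, rash, headache (predicts heat intolerance, not cold intolerance)
(B) Dravin's disease — cold intolerance +; blurred vision + (through rash → blurred vision); nausea + (through rash → blurred vision → nausea); rash +; headache +; joint pain +
(C) Varlen's syndrome — cold intolerance +; blurred vision +; nausea +; rash +; headache -; joint pain +
(D) Brannigan's condition — cold intolerance -; blurred vision -; nausea +; rash -; headache +; joint pain +
(B) alone accounts for all the evidence.

B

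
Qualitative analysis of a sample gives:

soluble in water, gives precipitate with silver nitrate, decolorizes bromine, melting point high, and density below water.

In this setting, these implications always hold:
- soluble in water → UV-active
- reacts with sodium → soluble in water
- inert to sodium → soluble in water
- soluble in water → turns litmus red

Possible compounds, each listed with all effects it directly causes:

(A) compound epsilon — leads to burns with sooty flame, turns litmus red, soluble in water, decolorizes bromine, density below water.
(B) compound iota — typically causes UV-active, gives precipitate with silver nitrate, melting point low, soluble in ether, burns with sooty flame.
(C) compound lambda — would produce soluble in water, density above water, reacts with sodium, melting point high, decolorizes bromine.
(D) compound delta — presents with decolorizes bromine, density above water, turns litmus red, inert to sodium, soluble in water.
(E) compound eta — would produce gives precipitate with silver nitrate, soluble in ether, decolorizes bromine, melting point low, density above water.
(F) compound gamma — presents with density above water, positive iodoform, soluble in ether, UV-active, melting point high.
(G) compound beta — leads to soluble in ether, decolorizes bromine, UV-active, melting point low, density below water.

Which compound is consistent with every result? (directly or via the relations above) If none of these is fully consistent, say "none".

none

For each candidate, compare predicted effects to what was observed:
(A) compound epsilon — soluble in water ✓; gives precipitate with silver nitrate ✗; decolorizes bromine ✓; melting point high ✗; density below water ✓
(B) compound iota — soluble in water ✗; gives precipitate with silver nitrate ✓; decolorizes bromine ✗; melting point high ✗; density below water ✗
(C) compound lambda — fails on gives precipitate with silver nitrate, density below water (predicts density above water, not density below water)
(D) compound delta — fails on gives precipitate with silver nitrate, melting point high, density below water (predicts density above water, not density below water)
(E) compound eta — fails on soluble in water, melting point high, density below water (predicts melting point low, not melting point high; predicts density above water, not density below water)
(F) compound gamma — fails on soluble in water, gives precipitate with silver nitrate, decolorizes bromine, density below water (predicts density above water, not density below water)
(G) compound beta — soluble in water ✗; gives precipitate with silver nitrate ✗; decolorizes bromine ✓; melting point high ✗; density below water ✓
No candidate is consistent with all observations.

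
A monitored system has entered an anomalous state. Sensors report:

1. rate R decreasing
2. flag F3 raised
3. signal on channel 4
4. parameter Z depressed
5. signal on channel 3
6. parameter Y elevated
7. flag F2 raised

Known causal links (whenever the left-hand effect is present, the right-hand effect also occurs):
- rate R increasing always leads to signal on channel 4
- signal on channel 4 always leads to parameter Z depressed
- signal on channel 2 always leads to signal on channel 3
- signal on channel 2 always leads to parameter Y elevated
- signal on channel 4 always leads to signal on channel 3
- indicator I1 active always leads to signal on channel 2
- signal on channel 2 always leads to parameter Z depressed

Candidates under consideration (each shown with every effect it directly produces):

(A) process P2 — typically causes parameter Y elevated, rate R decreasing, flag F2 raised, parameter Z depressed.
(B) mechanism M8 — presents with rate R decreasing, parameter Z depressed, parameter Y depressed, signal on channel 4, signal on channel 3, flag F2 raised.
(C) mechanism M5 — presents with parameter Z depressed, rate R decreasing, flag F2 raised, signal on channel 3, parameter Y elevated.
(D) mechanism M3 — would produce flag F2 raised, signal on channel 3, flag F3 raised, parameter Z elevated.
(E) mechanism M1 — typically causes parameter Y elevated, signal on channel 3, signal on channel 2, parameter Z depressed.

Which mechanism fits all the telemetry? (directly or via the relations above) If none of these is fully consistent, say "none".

Testing each hypothesis:
(A) process P2 — rate R decreasing match; flag F3 raised miss; signal on channel 4 miss; parameter Z depressed match; signal on channel 3 miss; parameter Y elevated match; flag F2 raised match
(B) mechanism M8 — rate R decreasing match; flag F3 raised miss; signal on channel 4 match; parameter Z depressed match; signal on channel 3 match; parameter Y elevated miss; flag F2 raised match
(C) mechanism M5 — does not account for flag F3 raised, signal on channel 4
(D) mechanism M3 — fails on rate R decreasing, signal on channel 4, parameter Z depressed, parameter Y elevated (predicts parameter Z elevated, not parameter Z depressed)
(E) mechanism M1 — does not account for rate R decreasing, flag F3 raised, signal on channel 4, flag F2 raised
No candidate is consistent with all observations.

none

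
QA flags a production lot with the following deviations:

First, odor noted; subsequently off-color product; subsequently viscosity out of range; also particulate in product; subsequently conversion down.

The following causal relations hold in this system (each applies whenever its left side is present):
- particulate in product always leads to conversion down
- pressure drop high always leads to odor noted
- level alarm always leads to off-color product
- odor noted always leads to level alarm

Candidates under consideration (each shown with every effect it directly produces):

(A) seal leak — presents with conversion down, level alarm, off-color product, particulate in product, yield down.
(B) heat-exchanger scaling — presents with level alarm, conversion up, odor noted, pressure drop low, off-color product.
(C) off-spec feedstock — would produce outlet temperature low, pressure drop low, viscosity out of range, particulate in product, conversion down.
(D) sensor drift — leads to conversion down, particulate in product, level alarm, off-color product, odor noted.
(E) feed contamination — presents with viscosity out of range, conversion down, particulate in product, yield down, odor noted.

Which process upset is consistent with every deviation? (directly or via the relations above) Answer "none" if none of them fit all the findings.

For each candidate, compare predicted effects to what was observed:
(A) seal leak — odor noted NO; off-color product yes; viscosity out of range NO; particulate in product yes; conversion down yes
(B) heat-exchanger scaling — fails on viscosity out of range, particulate in product, conversion down (predicts conversion up, not conversion down)
(C) off-spec feedstock — odor noted NO; off-color product NO; viscosity out of range yes; particulate in product yes; conversion down yes
(D) sensor drift — does not account for viscosity out of range
(E) feed contamination — accounts for every observation (off-color product by odor noted → level alarm → off-color product)
Only (E) is consistent with every observation.

E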